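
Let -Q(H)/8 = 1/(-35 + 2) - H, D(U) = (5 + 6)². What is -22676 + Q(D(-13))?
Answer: -716356/33 ≈ -21708.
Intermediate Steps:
D(U) = 121 (D(U) = 11² = 121)
Q(H) = 8/33 + 8*H (Q(H) = -8*(1/(-35 + 2) - H) = -8*(1/(-33) - H) = -8*(-1/33 - H) = 8/33 + 8*H)
-22676 + Q(D(-13)) = -22676 + (8/33 + 8*121) = -22676 + (8/33 + 968) = -22676 + 31952/33 = -716356/33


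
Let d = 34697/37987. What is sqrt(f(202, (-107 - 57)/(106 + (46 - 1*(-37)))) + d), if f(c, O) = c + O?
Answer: sqrt(1157179237112577)/2393181 ≈ 14.214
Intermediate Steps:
d = 34697/37987 (d = 34697*(1/37987) = 34697/37987 ≈ 0.91339)
f(c, O) = O + c
sqrt(f(202, (-107 - 57)/(106 + (46 - 1*(-37)))) + d) = sqrt(((-107 - 57)/(106 + (46 - 1*(-37))) + 202) + 34697/37987) = sqrt((-164/(106 + (46 + 37)) + 202) + 34697/37987) = sqrt((-164/(106 + 83) + 202) + 34697/37987) = sqrt((-164/189 + 202) + 34697/37987) = sqrt(38014/189 + 34697/37987) = sqrt(1450595551/7179543) = sqrt(1157179237112577)/2393181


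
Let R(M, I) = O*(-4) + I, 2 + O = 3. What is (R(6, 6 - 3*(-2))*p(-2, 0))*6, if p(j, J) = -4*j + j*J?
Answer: 384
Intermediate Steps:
O = 1 (O = -2 + 3 = 1)
R(M, I) = -4 + I (R(M, I) = 1*(-4) + I = -4 + I)
p(j, J) = -4*j + J*j
(R(6, 6 - 3*(-2))*p(-2, 0))*6 = ((-4 + (6 - 3*(-2)))*(-2*(-4 + 0)))*6 = ((-4 + (6 + 6))*(-2*(-4)))*6 = ((-4 + 12)*8)*6 = (8*8)*6 = 64*6 = 384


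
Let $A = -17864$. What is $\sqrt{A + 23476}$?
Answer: $2 \sqrt{1403} \approx 74.913$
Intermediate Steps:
$\sqrt{A + 23476} = \sqrt{-17864 + 23476} = \sqrt{5612} = 2 \sqrt{1403}$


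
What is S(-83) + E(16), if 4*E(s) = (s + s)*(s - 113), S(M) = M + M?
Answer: -942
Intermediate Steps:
S(M) = 2*M
E(s) = s*(-113 + s)/2 (E(s) = ((s + s)*(s - 113))/4 = ((2*s)*(-113 + s))/4 = (2*s*(-113 + s))/4 = s*(-113 + s)/2)
S(-83) + E(16) = 2*(-83) + (½)*16*(-113 + 16) = -166 + (½)*16*(-97) = -166 - 776 = -942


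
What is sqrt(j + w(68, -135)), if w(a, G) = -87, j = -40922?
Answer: I*sqrt(41009) ≈ 202.51*I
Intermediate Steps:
sqrt(j + w(68, -135)) = sqrt(-40922 - 87) = sqrt(-41009) = I*sqrt(41009)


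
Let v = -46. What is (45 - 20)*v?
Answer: -1150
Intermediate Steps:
(45 - 20)*v = (45 - 20)*(-46) = 25*(-46) = -1150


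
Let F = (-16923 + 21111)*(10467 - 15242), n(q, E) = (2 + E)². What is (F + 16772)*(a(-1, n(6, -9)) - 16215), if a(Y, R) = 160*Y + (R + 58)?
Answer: 325049736704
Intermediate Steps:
F = -19997700 (F = 4188*(-4775) = -19997700)
a(Y, R) = 58 + R + 160*Y (a(Y, R) = 160*Y + (58 + R) = 58 + R + 160*Y)
(F + 16772)*(a(-1, n(6, -9)) - 16215) = (-19997700 + 16772)*((58 + (2 - 9)² + 160*(-1)) - 16215) = -19980928*((58 + (-7)² - 160) - 16215) = -19980928*((58 + 49 - 160) - 16215) = -19980928*(-53 - 16215) = -19980928*(-16268) = 325049736704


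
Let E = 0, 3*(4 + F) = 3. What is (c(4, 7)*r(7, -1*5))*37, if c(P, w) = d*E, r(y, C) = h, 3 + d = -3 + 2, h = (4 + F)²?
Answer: 0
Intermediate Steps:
F = -3 (F = -4 + (⅓)*3 = -4 + 1 = -3)
h = 1 (h = (4 - 3)² = 1² = 1)
d = -4 (d = -3 + (-3 + 2) = -3 - 1 = -4)
r(y, C) = 1
c(P, w) = 0 (c(P, w) = -4*0 = 0)
(c(4, 7)*r(7, -1*5))*37 = (0*1)*37 = 0*37 = 0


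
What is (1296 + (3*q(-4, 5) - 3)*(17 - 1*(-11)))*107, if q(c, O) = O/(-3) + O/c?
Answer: 103469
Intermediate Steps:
q(c, O) = -O/3 + O/c (q(c, O) = O*(-⅓) + O/c = -O/3 + O/c)
(1296 + (3*q(-4, 5) - 3)*(17 - 1*(-11)))*107 = (1296 + (3*(-⅓*5 + 5/(-4)) - 3)*(17 - 1*(-11)))*107 = (1296 + (3*(-5/3 + 5*(-¼)) - 3)*(17 + 11))*107 = (1296 + (3*(-5/3 - 5/4) - 3)*28)*107 = (1296 + (3*(-35/12) - 3)*28)*107 = (1296 + (-35/4 - 3)*28)*107 = (1296 - 47/4*28)*107 = (1296 - 329)*107 = 967*107 = 103469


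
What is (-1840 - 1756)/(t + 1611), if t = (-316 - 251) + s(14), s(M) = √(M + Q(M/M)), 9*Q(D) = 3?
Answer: -11262672/3269765 + 3596*√129/3269765 ≈ -3.4320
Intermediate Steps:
Q(D) = ⅓ (Q(D) = (⅑)*3 = ⅓)
s(M) = √(⅓ + M) (s(M) = √(M + ⅓) = √(⅓ + M))
t = -567 + √129/3 (t = (-316 - 251) + √(3 + 9*14)/3 = -567 + √(3 + 126)/3 = -567 + √129/3 ≈ -563.21)
(-1840 - 1756)/(t + 1611) = (-1840 - 1756)/((-567 + √129/3) + 1611) = -3596/(1044 + √129/3)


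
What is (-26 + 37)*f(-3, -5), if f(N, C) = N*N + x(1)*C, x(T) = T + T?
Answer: -11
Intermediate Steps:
x(T) = 2*T
f(N, C) = N**2 + 2*C (f(N, C) = N*N + (2*1)*C = N**2 + 2*C)
(-26 + 37)*f(-3, -5) = (-26 + 37)*((-3)**2 + 2*(-5)) = 11*(9 - 10) = 11*(-1) = -11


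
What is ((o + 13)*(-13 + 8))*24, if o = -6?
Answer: -840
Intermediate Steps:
((o + 13)*(-13 + 8))*24 = ((-6 + 13)*(-13 + 8))*24 = (7*(-5))*24 = -35*24 = -840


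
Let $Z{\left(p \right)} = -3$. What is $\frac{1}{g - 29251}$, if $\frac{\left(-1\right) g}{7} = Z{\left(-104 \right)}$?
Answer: $- \frac{1}{29230} \approx -3.4211 \cdot 10^{-5}$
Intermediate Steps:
$g = 21$ ($g = \left(-7\right) \left(-3\right) = 21$)
$\frac{1}{g - 29251} = \frac{1}{21 - 29251} = \frac{1}{-29230} = - \frac{1}{29230}$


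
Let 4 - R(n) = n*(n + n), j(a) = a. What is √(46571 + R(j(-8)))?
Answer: √46447 ≈ 215.52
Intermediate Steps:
R(n) = 4 - 2*n² (R(n) = 4 - n*(n + n) = 4 - n*2*n = 4 - 2*n²)
√(46571 + R(j(-8))) = √(46571 + (4 - 2*(-8)²)) = √(46571 + (4 - 2*64)) = √(46571 + (4 - 128)) = √(46571 - 124) = √46447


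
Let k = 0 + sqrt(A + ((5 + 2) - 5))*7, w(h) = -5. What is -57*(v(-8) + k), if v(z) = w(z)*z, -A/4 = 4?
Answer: -2280 - 399*I*sqrt(14) ≈ -2280.0 - 1492.9*I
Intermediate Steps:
A = -16 (A = -4*4 = -16)
v(z) = -5*z
k = 7*I*sqrt(14) (k = 0 + sqrt(-16 + ((5 + 2) - 5))*7 = 0 + sqrt(-16 + (7 - 5))*7 = 0 + sqrt(-16 + 2)*7 = 0 + sqrt(-14)*7 = 0 + (I*sqrt(14))*7 = 0 + 7*I*sqrt(14) = 7*I*sqrt(14) ≈ 26.192*I)
-57*(v(-8) + k) = -57*(-5*(-8) + 7*I*sqrt(14)) = -57*(40 + 7*I*sqrt(14)) = -2280 - 399*I*sqrt(14)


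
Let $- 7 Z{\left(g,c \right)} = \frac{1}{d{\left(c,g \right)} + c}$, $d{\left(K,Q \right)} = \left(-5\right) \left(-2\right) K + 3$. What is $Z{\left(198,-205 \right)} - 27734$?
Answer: $- \frac{437198775}{15764} \approx -27734.0$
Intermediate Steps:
$d{\left(K,Q \right)} = 3 + 10 K$ ($d{\left(K,Q \right)} = 10 K + 3 = 3 + 10 K$)
$Z{\left(g,c \right)} = - \frac{1}{7 \left(3 + 11 c\right)}$ ($Z{\left(g,c \right)} = - \frac{1}{7 \left(\left(3 + 10 c\right) + c\right)} = - \frac{1}{7 \left(3 + 11 c\right)}$)
$Z{\left(198,-205 \right)} - 27734 = - \frac{1}{21 + 77 \left(-205\right)} - 27734 = - \frac{1}{21 - 15785} - 27734 = - \frac{1}{-15764} - 27734 = \left(-1\right) \left(- \frac{1}{15764}\right) - 27734 = \frac{1}{15764} - 27734 = - \frac{437198775}{15764}$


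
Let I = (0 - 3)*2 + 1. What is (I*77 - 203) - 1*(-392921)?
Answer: 392333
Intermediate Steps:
I = -5 (I = -3*2 + 1 = -6 + 1 = -5)
(I*77 - 203) - 1*(-392921) = (-5*77 - 203) - 1*(-392921) = (-385 - 203) + 392921 = -588 + 392921 = 392333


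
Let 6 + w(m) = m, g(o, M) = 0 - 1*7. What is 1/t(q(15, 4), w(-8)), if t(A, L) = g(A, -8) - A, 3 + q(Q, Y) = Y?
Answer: -⅛ ≈ -0.12500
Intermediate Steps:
g(o, M) = -7 (g(o, M) = 0 - 7 = -7)
w(m) = -6 + m
q(Q, Y) = -3 + Y
t(A, L) = -7 - A
1/t(q(15, 4), w(-8)) = 1/(-7 - (-3 + 4)) = 1/(-7 - 1*1) = 1/(-7 - 1) = 1/(-8) = -⅛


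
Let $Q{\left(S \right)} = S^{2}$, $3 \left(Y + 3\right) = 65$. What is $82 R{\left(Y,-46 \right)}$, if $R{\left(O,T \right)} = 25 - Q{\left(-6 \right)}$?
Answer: $-902$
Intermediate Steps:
$Y = \frac{56}{3}$ ($Y = -3 + \frac{1}{3} \cdot 65 = -3 + \frac{65}{3} = \frac{56}{3} \approx 18.667$)
$R{\left(O,T \right)} = -11$ ($R{\left(O,T \right)} = 25 - \left(-6\right)^{2} = 25 - 36 = -11$)
$82 R{\left(Y,-46 \right)} = 82 \left(-11\right) = -902$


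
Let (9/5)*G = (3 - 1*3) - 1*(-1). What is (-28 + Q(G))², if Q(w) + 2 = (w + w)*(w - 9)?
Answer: 10176100/6561 ≈ 1551.0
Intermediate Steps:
G = 5/9 (G = 5*((3 - 1*3) - 1*(-1))/9 = 5*((3 - 3) + 1)/9 = 5*(0 + 1)/9 = (5/9)*1 = 5/9 ≈ 0.55556)
Q(w) = -2 + 2*w*(-9 + w) (Q(w) = -2 + (w + w)*(w - 9) = -2 + (2*w)*(-9 + w) = -2 + 2*w*(-9 + w))
(-28 + Q(G))² = (-28 + (-2 - 18*5/9 + 2*(5/9)²))² = (-28 + (-2 - 10 + 2*(25/81)))² = (-28 + (-2 - 10 + 50/81))² = (-28 - 922/81)² = (-3190/81)² = 10176100/6561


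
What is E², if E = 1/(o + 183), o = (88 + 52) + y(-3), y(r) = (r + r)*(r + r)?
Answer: 1/128881 ≈ 7.7591e-6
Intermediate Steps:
y(r) = 4*r² (y(r) = (2*r)*(2*r) = 4*r²)
o = 176 (o = (88 + 52) + 4*(-3)² = 140 + 4*9 = 140 + 36 = 176)
E = 1/359 (E = 1/(176 + 183) = 1/359 ≈ 0.0027855)
E² = (1/359)² = 1/128881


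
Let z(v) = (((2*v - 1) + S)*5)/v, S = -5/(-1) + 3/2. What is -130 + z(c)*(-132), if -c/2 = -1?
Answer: -3265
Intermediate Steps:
c = 2 (c = -2*(-1) = 2)
S = 13/2 (S = -5*(-1) + 3*(½) = 5 + 3/2 = 13/2 ≈ 6.5000)
z(v) = (55/2 + 10*v)/v (z(v) = (((2*v - 1) + 13/2)*5)/v = (((-1 + 2*v) + 13/2)*5)/v = ((11/2 + 2*v)*5)/v = (55/2 + 10*v)/v)
-130 + z(c)*(-132) = -130 + (10 + (55/2)/2)*(-132) = -130 + (10 + (55/2)*(½))*(-132) = -130 + (10 + 55/4)*(-132) = -130 + (95/4)*(-132) = -130 - 3135 = -3265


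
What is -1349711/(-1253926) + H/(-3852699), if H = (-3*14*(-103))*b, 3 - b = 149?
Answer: 1997334955295/1610333148758 ≈ 1.2403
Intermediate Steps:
b = -146 (b = 3 - 1*149 = 3 - 149 = -146)
H = -631596 (H = (-3*14*(-103))*(-146) = -42*(-103)*(-146) = 4326*(-146) = -631596)
-1349711/(-1253926) + H/(-3852699) = -1349711/(-1253926) - 631596/(-3852699) = -1349711*(-1/1253926) - 631596*(-1/3852699) = 1349711/1253926 + 210532/1284233 = 1997334955295/1610333148758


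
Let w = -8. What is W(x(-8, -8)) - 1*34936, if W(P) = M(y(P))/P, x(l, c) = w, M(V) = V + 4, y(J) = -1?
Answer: -279491/8 ≈ -34936.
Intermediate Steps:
M(V) = 4 + V
x(l, c) = -8
W(P) = 3/P (W(P) = (4 - 1)/P = 3/P)
W(x(-8, -8)) - 1*34936 = 3/(-8) - 1*34936 = 3*(-⅛) - 34936 = -3/8 - 34936 = -279491/8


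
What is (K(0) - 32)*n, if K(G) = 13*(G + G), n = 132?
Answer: -4224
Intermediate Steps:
K(G) = 26*G (K(G) = 13*(2*G) = 26*G)
(K(0) - 32)*n = (26*0 - 32)*132 = (0 - 32)*132 = -32*132 = -4224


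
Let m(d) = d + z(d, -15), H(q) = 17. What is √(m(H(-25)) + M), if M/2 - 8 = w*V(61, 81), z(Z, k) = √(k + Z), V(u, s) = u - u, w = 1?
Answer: √(33 + √2) ≈ 5.8664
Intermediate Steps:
V(u, s) = 0
z(Z, k) = √(Z + k)
M = 16 (M = 16 + 2*(1*0) = 16 + 2*0 = 16 + 0 = 16)
m(d) = d + √(-15 + d) (m(d) = d + √(d - 15) = d + √(-15 + d))
√(m(H(-25)) + M) = √((17 + √(-15 + 17)) + 16) = √((17 + √2) + 16) = √(33 + √2)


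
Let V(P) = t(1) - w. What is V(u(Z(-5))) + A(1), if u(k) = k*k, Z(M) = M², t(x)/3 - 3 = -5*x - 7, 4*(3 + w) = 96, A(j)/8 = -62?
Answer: -544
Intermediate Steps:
A(j) = -496 (A(j) = 8*(-62) = -496)
w = 21 (w = -3 + (¼)*96 = -3 + 24 = 21)
t(x) = -12 - 15*x (t(x) = 9 + 3*(-5*x - 7) = 9 + 3*(-7 - 5*x) = 9 + (-21 - 15*x) = -12 - 15*x)
u(k) = k²
V(P) = -48 (V(P) = (-12 - 15*1) - 1*21 = (-12 - 15) - 21 = -27 - 21 = -48)
V(u(Z(-5))) + A(1) = -48 - 496 = -544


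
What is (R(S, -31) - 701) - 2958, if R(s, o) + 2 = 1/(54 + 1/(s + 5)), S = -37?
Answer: -6322515/1727 ≈ -3661.0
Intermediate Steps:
R(s, o) = -2 + 1/(54 + 1/(5 + s)) (R(s, o) = -2 + 1/(54 + 1/(s + 5)) = -2 + 1/(54 + 1/(5 + s)))
(R(S, -31) - 701) - 2958 = ((-537 - 107*(-37))/(271 + 54*(-37)) - 701) - 2958 = ((-537 + 3959)/(271 - 1998) - 701) - 2958 = (3422/(-1727) - 701) - 2958 = (-1/1727*3422 - 701) - 2958 = (-3422/1727 - 701) - 2958 = -1214049/1727 - 2958 = -6322515/1727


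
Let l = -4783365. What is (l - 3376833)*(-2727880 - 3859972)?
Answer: 53758176714696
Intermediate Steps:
(l - 3376833)*(-2727880 - 3859972) = (-4783365 - 3376833)*(-2727880 - 3859972) = -8160198*(-6587852) = 53758176714696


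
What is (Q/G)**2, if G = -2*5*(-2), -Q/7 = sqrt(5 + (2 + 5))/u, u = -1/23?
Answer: 77763/100 ≈ 777.63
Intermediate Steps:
u = -1/23 (u = -1*1/23 = -1/23 ≈ -0.043478)
Q = 322*sqrt(3) (Q = -7*sqrt(5 + (2 + 5))/(-1/23) = -7*sqrt(5 + 7)*(-23) = -7*sqrt(12)*(-23) = -7*2*sqrt(3)*(-23) = -(-322)*sqrt(3) = 322*sqrt(3) ≈ 557.72)
G = 20 (G = -10*(-2) = 20)
(Q/G)**2 = ((322*sqrt(3))/20)**2 = ((322*sqrt(3))*(1/20))**2 = (161*sqrt(3)/10)**2 = 77763/100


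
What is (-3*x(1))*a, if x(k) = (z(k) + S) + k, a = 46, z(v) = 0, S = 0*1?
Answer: -138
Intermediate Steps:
S = 0
x(k) = k (x(k) = (0 + 0) + k = 0 + k = k)
(-3*x(1))*a = -3*1*46 = -3*46 = -138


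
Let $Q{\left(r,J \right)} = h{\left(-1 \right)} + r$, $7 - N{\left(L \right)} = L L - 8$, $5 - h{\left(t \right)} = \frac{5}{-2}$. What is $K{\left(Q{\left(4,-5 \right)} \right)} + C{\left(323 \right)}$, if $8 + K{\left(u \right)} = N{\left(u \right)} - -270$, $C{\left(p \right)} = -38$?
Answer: $\frac{427}{4} \approx 106.75$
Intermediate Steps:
$h{\left(t \right)} = \frac{15}{2}$ ($h{\left(t \right)} = 5 - \frac{5}{-2} = 5 - 5 \left(- \frac{1}{2}\right) = 5 - - \frac{5}{2} = 5 + \frac{5}{2} = \frac{15}{2}$)
$N{\left(L \right)} = 15 - L^{2}$ ($N{\left(L \right)} = 7 - \left(L L - 8\right) = 7 - \left(L^{2} - 8\right) = 7 - \left(-8 + L^{2}\right) = 15 - L^{2}$)
$Q{\left(r,J \right)} = \frac{15}{2} + r$
$K{\left(u \right)} = 277 - u^{2}$ ($K{\left(u \right)} = -8 - \left(-285 + u^{2}\right) = 277 - u^{2}$)
$K{\left(Q{\left(4,-5 \right)} \right)} + C{\left(323 \right)} = \left(277 - \left(\frac{15}{2} + 4\right)^{2}\right) - 38 = \left(277 - \left(\frac{23}{2}\right)^{2}\right) - 38 = \left(277 - \frac{529}{4}\right) - 38 = \frac{579}{4} - 38 = \frac{427}{4}$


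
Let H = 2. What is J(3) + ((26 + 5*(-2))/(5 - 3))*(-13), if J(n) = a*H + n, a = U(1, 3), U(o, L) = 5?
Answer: -91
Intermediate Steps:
a = 5
J(n) = 10 + n (J(n) = 5*2 + n = 10 + n)
J(3) + ((26 + 5*(-2))/(5 - 3))*(-13) = (10 + 3) + ((26 + 5*(-2))/(5 - 3))*(-13) = 13 + ((26 - 10)/2)*(-13) = 13 + (16*(½))*(-13) = 13 + 8*(-13) = 13 - 104 = -91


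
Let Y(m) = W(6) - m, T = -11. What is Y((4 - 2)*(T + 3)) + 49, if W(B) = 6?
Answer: 71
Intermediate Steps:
Y(m) = 6 - m
Y((4 - 2)*(T + 3)) + 49 = (6 - (4 - 2)*(-11 + 3)) + 49 = (6 - 2*(-8)) + 49 = (6 - 1*(-16)) + 49 = (6 + 16) + 49 = 22 + 49 = 71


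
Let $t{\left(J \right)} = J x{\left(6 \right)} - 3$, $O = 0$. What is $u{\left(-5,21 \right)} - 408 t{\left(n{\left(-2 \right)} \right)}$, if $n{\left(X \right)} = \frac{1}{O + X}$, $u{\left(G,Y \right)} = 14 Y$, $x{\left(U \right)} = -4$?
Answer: $702$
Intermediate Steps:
$n{\left(X \right)} = \frac{1}{X}$ ($n{\left(X \right)} = \frac{1}{0 + X} = \frac{1}{X}$)
$t{\left(J \right)} = -3 - 4 J$ ($t{\left(J \right)} = J \left(-4\right) - 3 = - 4 J - 3 = -3 - 4 J$)
$u{\left(-5,21 \right)} - 408 t{\left(n{\left(-2 \right)} \right)} = 14 \cdot 21 - 408 \left(-3 - \frac{4}{-2}\right) = 294 - 408 \left(-3 - -2\right) = 294 - 408 \left(-3 + 2\right) = 294 - -408 = 294 + 408 = 702$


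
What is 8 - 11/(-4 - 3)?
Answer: 67/7 ≈ 9.5714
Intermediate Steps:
8 - 11/(-4 - 3) = 8 - 11/(-7) = 8 - 11*(-⅐) = 8 + 11/7 = 67/7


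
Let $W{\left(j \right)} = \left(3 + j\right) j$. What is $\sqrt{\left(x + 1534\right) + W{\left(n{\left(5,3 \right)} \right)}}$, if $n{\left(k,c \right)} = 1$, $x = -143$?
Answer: $3 \sqrt{155} \approx 37.35$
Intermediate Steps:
$W{\left(j \right)} = j \left(3 + j\right)$
$\sqrt{\left(x + 1534\right) + W{\left(n{\left(5,3 \right)} \right)}} = \sqrt{\left(-143 + 1534\right) + 1 \left(3 + 1\right)} = \sqrt{1391 + 1 \cdot 4} = \sqrt{1391 + 4} = \sqrt{1395} = 3 \sqrt{155}$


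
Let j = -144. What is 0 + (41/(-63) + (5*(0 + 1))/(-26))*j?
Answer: 11048/91 ≈ 121.41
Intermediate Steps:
0 + (41/(-63) + (5*(0 + 1))/(-26))*j = 0 + (41/(-63) + (5*(0 + 1))/(-26))*(-144) = 0 + (41*(-1/63) + (5*1)*(-1/26))*(-144) = 0 + (-41/63 + 5*(-1/26))*(-144) = 0 + (-41/63 - 5/26)*(-144) = 0 - 1381/1638*(-144) = 0 + 11048/91 = 11048/91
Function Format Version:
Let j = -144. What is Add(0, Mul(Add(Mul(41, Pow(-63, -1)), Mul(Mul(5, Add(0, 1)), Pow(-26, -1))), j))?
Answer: Rational(11048, 91) ≈ 121.41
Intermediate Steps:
Add(0, Mul(Add(Mul(41, Pow(-63, -1)), Mul(Mul(5, Add(0, 1)), Pow(-26, -1))), j)) = Add(0, Mul(Add(Mul(41, Pow(-63, -1)), Mul(Mul(5, Add(0, 1)), Pow(-26, -1))), -144)) = Add(0, Mul(Add(Mul(41, Rational(-1, 63)), Mul(Mul(5, 1), Rational(-1, 26))), -144)) = Add(0, Mul(Add(Rational(-41, 63), Mul(5, Rational(-1, 26))), -144)) = Add(0, Mul(Add(Rational(-41, 63), Rational(-5, 26)), -144)) = Add(0, Mul(Rational(-1381, 1638), -144)) = Add(0, Rational(11048, 91)) = Rational(11048, 91)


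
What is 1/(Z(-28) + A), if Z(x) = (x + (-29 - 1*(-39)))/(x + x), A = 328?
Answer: 28/9193 ≈ 0.0030458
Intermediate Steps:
Z(x) = (10 + x)/(2*x) (Z(x) = (x + (-29 + 39))/((2*x)) = (x + 10)*(1/(2*x)) = (10 + x)*(1/(2*x)) = (10 + x)/(2*x))
1/(Z(-28) + A) = 1/((½)*(10 - 28)/(-28) + 328) = 1/((½)*(-1/28)*(-18) + 328) = 1/(9/28 + 328) = 1/(9193/28) = 28/9193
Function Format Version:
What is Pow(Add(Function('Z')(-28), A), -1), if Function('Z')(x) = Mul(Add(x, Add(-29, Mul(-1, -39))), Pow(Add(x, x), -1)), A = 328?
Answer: Rational(28, 9193) ≈ 0.0030458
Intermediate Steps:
Function('Z')(x) = Mul(Rational(1, 2), Pow(x, -1), Add(10, x)) (Function('Z')(x) = Mul(Add(x, Add(-29, 39)), Pow(Mul(2, x), -1)) = Mul(Add(x, 10), Mul(Rational(1, 2), Pow(x, -1))) = Mul(Add(10, x), Mul(Rational(1, 2), Pow(x, -1))) = Mul(Rational(1, 2), Pow(x, -1), Add(10, x)))
Pow(Add(Function('Z')(-28), A), -1) = Pow(Add(Mul(Rational(1, 2), Pow(-28, -1), Add(10, -28)), 328), -1) = Pow(Add(Mul(Rational(1, 2), Rational(-1, 28), -18), 328), -1) = Pow(Add(Rational(9, 28), 328), -1) = Pow(Rational(9193, 28), -1) = Rational(28, 9193)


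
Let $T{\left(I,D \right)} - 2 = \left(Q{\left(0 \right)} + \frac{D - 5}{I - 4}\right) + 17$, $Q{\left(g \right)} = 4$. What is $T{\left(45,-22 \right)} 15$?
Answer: $\frac{13740}{41} \approx 335.12$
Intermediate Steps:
$T{\left(I,D \right)} = 23 + \frac{-5 + D}{-4 + I}$ ($T{\left(I,D \right)} = 2 + \left(\left(4 + \frac{D - 5}{I - 4}\right) + 17\right) = 2 + \left(\left(4 + \frac{-5 + D}{-4 + I}\right) + 17\right) = 2 + \left(21 + \frac{-5 + D}{-4 + I}\right) = 23 + \frac{-5 + D}{-4 + I}$)
$T{\left(45,-22 \right)} 15 = \frac{-97 - 22 + 23 \cdot 45}{-4 + 45} \cdot 15 = \frac{-97 - 22 + 1035}{41} \cdot 15 = \frac{1}{41} \cdot 916 \cdot 15 = \frac{916}{41} \cdot 15 = \frac{13740}{41}$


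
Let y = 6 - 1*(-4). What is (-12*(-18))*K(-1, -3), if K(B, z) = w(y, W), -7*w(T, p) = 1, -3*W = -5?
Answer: -216/7 ≈ -30.857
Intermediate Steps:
W = 5/3 (W = -⅓*(-5) = 5/3 ≈ 1.6667)
y = 10 (y = 6 + 4 = 10)
w(T, p) = -⅐ (w(T, p) = -⅐*1 = -⅐)
K(B, z) = -⅐
(-12*(-18))*K(-1, -3) = -12*(-18)*(-⅐) = 216*(-⅐) = -216/7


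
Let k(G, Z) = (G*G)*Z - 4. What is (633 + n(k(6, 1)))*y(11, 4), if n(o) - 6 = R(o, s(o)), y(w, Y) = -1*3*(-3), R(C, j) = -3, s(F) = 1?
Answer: 5724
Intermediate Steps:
y(w, Y) = 9 (y(w, Y) = -3*(-3) = 9)
k(G, Z) = -4 + Z*G**2 (k(G, Z) = G**2*Z - 4 = Z*G**2 - 4 = -4 + Z*G**2)
n(o) = 3 (n(o) = 6 - 3 = 3)
(633 + n(k(6, 1)))*y(11, 4) = (633 + 3)*9 = 636*9 = 5724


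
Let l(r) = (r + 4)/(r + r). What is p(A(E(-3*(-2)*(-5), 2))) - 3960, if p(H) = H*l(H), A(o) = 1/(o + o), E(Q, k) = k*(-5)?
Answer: -158321/40 ≈ -3958.0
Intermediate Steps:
l(r) = (4 + r)/(2*r) (l(r) = (4 + r)/((2*r)) = (4 + r)*(1/(2*r)) = (4 + r)/(2*r))
E(Q, k) = -5*k
A(o) = 1/(2*o)
p(H) = 2 + H/2 (p(H) = H*((4 + H)/(2*H)) = 2 + H/2)
p(A(E(-3*(-2)*(-5), 2))) - 3960 = (2 + (1/(2*((-5*2))))/2) - 3960 = (2 + ((½)/(-10))/2) - 3960 = (2 + ((½)*(-⅒))/2) - 3960 = (2 + (½)*(-1/20)) - 3960 = (2 - 1/40) - 3960 = 79/40 - 3960 = -158321/40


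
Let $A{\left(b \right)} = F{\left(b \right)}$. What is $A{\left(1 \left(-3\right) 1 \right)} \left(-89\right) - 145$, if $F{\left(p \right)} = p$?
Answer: $122$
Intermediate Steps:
$A{\left(b \right)} = b$
$A{\left(1 \left(-3\right) 1 \right)} \left(-89\right) - 145 = 1 \left(-3\right) 1 \left(-89\right) - 145 = \left(-3\right) 1 \left(-89\right) - 145 = \left(-3\right) \left(-89\right) - 145 = 267 - 145 = 122$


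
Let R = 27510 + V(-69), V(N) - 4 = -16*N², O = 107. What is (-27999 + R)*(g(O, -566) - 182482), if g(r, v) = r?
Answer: 13981049875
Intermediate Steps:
V(N) = 4 - 16*N²
R = -48662 (R = 27510 + (4 - 16*(-69)²) = 27510 + (4 - 16*4761) = 27510 + (4 - 76176) = 27510 - 76172 = -48662)
(-27999 + R)*(g(O, -566) - 182482) = (-27999 - 48662)*(107 - 182482) = -76661*(-182375) = 13981049875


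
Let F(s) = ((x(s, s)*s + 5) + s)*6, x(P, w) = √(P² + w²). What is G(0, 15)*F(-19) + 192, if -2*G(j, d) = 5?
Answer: 402 + 5415*√2 ≈ 8060.0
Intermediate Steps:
G(j, d) = -5/2 (G(j, d) = -½*5 = -5/2)
F(s) = 30 + 6*s + 6*s*√2*√(s²) (F(s) = ((√(s² + s²)*s + 5) + s)*6 = ((√(2*s²)*s + 5) + s)*6 = (((√2*√(s²))*s + 5) + s)*6 = ((s*√2*√(s²) + 5) + s)*6 = ((5 + s*√2*√(s²)) + s)*6 = (5 + s + s*√2*√(s²))*6 = 30 + 6*s + 6*s*√2*√(s²))
G(0, 15)*F(-19) + 192 = -5*(30 + 6*(-19) + 6*(-19)*√2*√((-19)²))/2 + 192 = -5*(30 - 114 + 6*(-19)*√2*√361)/2 + 192 = -5*(30 - 114 + 6*(-19)*√2*19)/2 + 192 = -5*(30 - 114 - 2166*√2)/2 + 192 = -5*(-84 - 2166*√2)/2 + 192 = (210 + 5415*√2) + 192 = 402 + 5415*√2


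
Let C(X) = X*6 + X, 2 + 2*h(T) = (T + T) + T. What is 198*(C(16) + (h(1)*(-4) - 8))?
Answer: 20196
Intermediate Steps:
h(T) = -1 + 3*T/2 (h(T) = -1 + ((T + T) + T)/2 = -1 + (2*T + T)/2 = -1 + (3*T)/2 = -1 + 3*T/2)
C(X) = 7*X (C(X) = 6*X + X = 7*X)
198*(C(16) + (h(1)*(-4) - 8)) = 198*(7*16 + ((-1 + (3/2)*1)*(-4) - 8)) = 198*(112 + ((-1 + 3/2)*(-4) - 8)) = 198*(112 + ((½)*(-4) - 8)) = 198*(112 + (-2 - 8)) = 198*(112 - 10) = 198*102 = 20196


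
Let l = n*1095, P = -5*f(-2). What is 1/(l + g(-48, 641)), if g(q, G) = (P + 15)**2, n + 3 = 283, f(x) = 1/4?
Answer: 16/4908625 ≈ 3.2596e-6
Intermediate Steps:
f(x) = 1/4
n = 280 (n = -3 + 283 = 280)
P = -5/4 (P = -5*1/4 = -5/4 ≈ -1.2500)
l = 306600 (l = 280*1095 = 306600)
g(q, G) = 3025/16 (g(q, G) = (-5/4 + 15)**2 = (55/4)**2 = 3025/16)
1/(l + g(-48, 641)) = 1/(306600 + 3025/16) = 1/(4908625/16) = 16/4908625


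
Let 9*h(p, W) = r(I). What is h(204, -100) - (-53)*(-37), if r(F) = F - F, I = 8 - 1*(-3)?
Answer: -1961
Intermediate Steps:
I = 11 (I = 8 + 3 = 11)
r(F) = 0
h(p, W) = 0 (h(p, W) = (⅑)*0 = 0)
h(204, -100) - (-53)*(-37) = 0 - (-53)*(-37) = 0 - 1*1961 = 0 - 1961 = -1961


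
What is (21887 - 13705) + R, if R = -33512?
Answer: -25330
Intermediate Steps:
(21887 - 13705) + R = (21887 - 13705) - 33512 = 8182 - 33512 = -25330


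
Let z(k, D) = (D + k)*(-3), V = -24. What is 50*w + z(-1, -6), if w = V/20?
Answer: -39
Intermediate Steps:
z(k, D) = -3*D - 3*k
w = -6/5 (w = -24/20 = -24*1/20 = -6/5 ≈ -1.2000)
50*w + z(-1, -6) = 50*(-6/5) + (-3*(-6) - 3*(-1)) = -60 + (18 + 3) = -60 + 21 = -39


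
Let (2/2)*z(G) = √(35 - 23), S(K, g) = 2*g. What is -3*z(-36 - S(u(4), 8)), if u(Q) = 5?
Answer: -6*√3 ≈ -10.392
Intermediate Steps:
z(G) = 2*√3 (z(G) = √(35 - 23) = √12 = 2*√3)
-3*z(-36 - S(u(4), 8)) = -6*√3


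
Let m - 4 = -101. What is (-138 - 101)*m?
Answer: 23183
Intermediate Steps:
m = -97 (m = 4 - 101 = -97)
(-138 - 101)*m = (-138 - 101)*(-97) = -239*(-97) = 23183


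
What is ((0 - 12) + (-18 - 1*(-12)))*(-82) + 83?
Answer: 1559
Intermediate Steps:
((0 - 12) + (-18 - 1*(-12)))*(-82) + 83 = (-12 + (-18 + 12))*(-82) + 83 = (-12 - 6)*(-82) + 83 = -18*(-82) + 83 = 1476 + 83 = 1559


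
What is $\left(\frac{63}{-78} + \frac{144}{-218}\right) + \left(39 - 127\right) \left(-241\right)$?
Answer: $\frac{60099311}{2834} \approx 21207.0$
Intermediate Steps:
$\left(\frac{63}{-78} + \frac{144}{-218}\right) + \left(39 - 127\right) \left(-241\right) = \left(63 \left(- \frac{1}{78}\right) + 144 \left(- \frac{1}{218}\right)\right) + \left(39 - 127\right) \left(-241\right) = \left(- \frac{21}{26} - \frac{72}{109}\right) - -21208 = - \frac{4161}{2834} + 21208 = \frac{60099311}{2834}$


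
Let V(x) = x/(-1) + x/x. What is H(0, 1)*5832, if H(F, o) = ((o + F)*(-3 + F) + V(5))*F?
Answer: 0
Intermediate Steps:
V(x) = 1 - x (V(x) = x*(-1) + 1 = -x + 1 = 1 - x)
H(F, o) = F*(-4 + (-3 + F)*(F + o)) (H(F, o) = ((o + F)*(-3 + F) + (1 - 1*5))*F = ((F + o)*(-3 + F) + (1 - 5))*F = ((-3 + F)*(F + o) - 4)*F = (-4 + (-3 + F)*(F + o))*F = F*(-4 + (-3 + F)*(F + o)))
H(0, 1)*5832 = (0*(-4 + 0² - 3*0 - 3*1 + 0*1))*5832 = (0*(-4 + 0 + 0 - 3 + 0))*5832 = (0*(-7))*5832 = 0*5832 = 0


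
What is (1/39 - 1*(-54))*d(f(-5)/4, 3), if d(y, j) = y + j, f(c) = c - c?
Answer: 2107/13 ≈ 162.08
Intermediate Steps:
f(c) = 0
d(y, j) = j + y
(1/39 - 1*(-54))*d(f(-5)/4, 3) = (1/39 - 1*(-54))*(3 + 0/4) = (1/39 + 54)*(3 + 0*(¼)) = 2107*(3 + 0)/39 = (2107/39)*3 = 2107/13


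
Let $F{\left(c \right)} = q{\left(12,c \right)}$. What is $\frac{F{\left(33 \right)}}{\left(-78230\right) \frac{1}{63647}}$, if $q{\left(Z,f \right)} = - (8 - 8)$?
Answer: $0$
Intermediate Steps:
$q{\left(Z,f \right)} = 0$ ($q{\left(Z,f \right)} = \left(-1\right) 0 = 0$)
$F{\left(c \right)} = 0$
$\frac{F{\left(33 \right)}}{\left(-78230\right) \frac{1}{63647}} = \frac{0}{\left(-78230\right) \frac{1}{63647}} = \frac{0}{- \frac{78230}{63647}} = 0 \left(- \frac{63647}{78230}\right) = 0$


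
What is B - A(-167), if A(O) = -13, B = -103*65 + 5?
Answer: -6677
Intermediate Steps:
B = -6690 (B = -6695 + 5 = -6690)
B - A(-167) = -6690 - 1*(-13) = -6690 + 13 = -6677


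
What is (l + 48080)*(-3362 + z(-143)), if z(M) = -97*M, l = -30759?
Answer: 182026389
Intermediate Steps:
(l + 48080)*(-3362 + z(-143)) = (-30759 + 48080)*(-3362 - 97*(-143)) = 17321*(-3362 + 13871) = 17321*10509 = 182026389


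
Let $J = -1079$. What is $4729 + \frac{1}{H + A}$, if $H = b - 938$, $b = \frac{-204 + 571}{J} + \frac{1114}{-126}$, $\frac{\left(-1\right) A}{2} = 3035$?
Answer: $\frac{2255765751283}{477006940} \approx 4729.0$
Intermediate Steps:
$A = -6070$ ($A = \left(-2\right) 3035 = -6070$)
$b = - \frac{624124}{67977}$ ($b = \frac{-204 + 571}{-1079} + \frac{1114}{-126} = 367 \left(- \frac{1}{1079}\right) + 1114 \left(- \frac{1}{126}\right) = - \frac{367}{1079} - \frac{557}{63} = - \frac{624124}{67977} \approx -9.1814$)
$H = - \frac{64386550}{67977}$ ($H = - \frac{624124}{67977} - 938 = - \frac{64386550}{67977} \approx -947.18$)
$4729 + \frac{1}{H + A} = 4729 + \frac{1}{- \frac{64386550}{67977} - 6070} = 4729 + \frac{1}{- \frac{477006940}{67977}} = 4729 - \frac{67977}{477006940} = \frac{2255765751283}{477006940}$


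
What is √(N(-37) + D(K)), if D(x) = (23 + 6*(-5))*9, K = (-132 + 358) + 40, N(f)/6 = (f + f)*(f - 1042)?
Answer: √479013 ≈ 692.11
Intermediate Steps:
N(f) = 12*f*(-1042 + f) (N(f) = 6*((f + f)*(f - 1042)) = 6*((2*f)*(-1042 + f)) = 6*(2*f*(-1042 + f)) = 12*f*(-1042 + f))
K = 266 (K = 226 + 40 = 266)
D(x) = -63 (D(x) = (23 - 30)*9 = -7*9 = -63)
√(N(-37) + D(K)) = √(12*(-37)*(-1042 - 37) - 63) = √(12*(-37)*(-1079) - 63) = √(479076 - 63) = √479013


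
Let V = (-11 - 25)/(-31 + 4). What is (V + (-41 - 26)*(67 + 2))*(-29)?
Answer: 402085/3 ≈ 1.3403e+5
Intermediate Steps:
V = 4/3 (V = -36/(-27) = -36*(-1/27) = 4/3 ≈ 1.3333)
(V + (-41 - 26)*(67 + 2))*(-29) = (4/3 + (-41 - 26)*(67 + 2))*(-29) = (4/3 - 67*69)*(-29) = (4/3 - 4623)*(-29) = -13865/3*(-29) = 402085/3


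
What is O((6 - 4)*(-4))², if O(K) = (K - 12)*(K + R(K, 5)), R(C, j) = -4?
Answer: 57600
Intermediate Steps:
O(K) = (-12 + K)*(-4 + K) (O(K) = (K - 12)*(K - 4) = (-12 + K)*(-4 + K))
O((6 - 4)*(-4))² = (48 + ((6 - 4)*(-4))² - 16*(6 - 4)*(-4))² = (48 + (2*(-4))² - 32*(-4))² = (48 + (-8)² - 16*(-8))² = (48 + 64 + 128)² = 240² = 57600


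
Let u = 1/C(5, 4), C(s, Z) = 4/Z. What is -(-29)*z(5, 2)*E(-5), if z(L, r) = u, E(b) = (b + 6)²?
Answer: 29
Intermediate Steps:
E(b) = (6 + b)²
u = 1 (u = 1/(4/4) = 1/(4*(¼)) = 1/1 = 1)
z(L, r) = 1
-(-29)*z(5, 2)*E(-5) = -(-29)*1*(6 - 5)² = -(-29)*1*1² = -(-29)*1*1 = -(-29) = -1*(-29) = 29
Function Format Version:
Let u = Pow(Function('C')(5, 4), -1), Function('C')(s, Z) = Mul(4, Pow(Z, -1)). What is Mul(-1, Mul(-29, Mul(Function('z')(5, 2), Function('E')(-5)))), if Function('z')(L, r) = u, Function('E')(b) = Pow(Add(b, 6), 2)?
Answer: 29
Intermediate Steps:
Function('E')(b) = Pow(Add(6, b), 2)
u = 1 (u = Pow(Mul(4, Pow(4, -1)), -1) = Pow(Mul(4, Rational(1, 4)), -1) = Pow(1, -1) = 1)
Function('z')(L, r) = 1
Mul(-1, Mul(-29, Mul(Function('z')(5, 2), Function('E')(-5)))) = Mul(-1, Mul(-29, Mul(1, Pow(Add(6, -5), 2)))) = Mul(-1, Mul(-29, Mul(1, Pow(1, 2)))) = Mul(-1, Mul(-29, Mul(1, 1))) = Mul(-1, Mul(-29, 1)) = Mul(-1, -29) = 29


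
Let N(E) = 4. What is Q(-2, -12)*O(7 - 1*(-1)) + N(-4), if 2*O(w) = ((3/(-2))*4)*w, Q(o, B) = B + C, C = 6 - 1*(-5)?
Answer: 28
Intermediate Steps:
C = 11 (C = 6 + 5 = 11)
Q(o, B) = 11 + B (Q(o, B) = B + 11 = 11 + B)
O(w) = -3*w (O(w) = (((3/(-2))*4)*w)/2 = (((3*(-½))*4)*w)/2 = ((-3/2*4)*w)/2 = (-6*w)/2 = -3*w)
Q(-2, -12)*O(7 - 1*(-1)) + N(-4) = (11 - 12)*(-3*(7 - 1*(-1))) + 4 = -(-3)*(7 + 1) + 4 = -(-3)*8 + 4 = -1*(-24) + 4 = 24 + 4 = 28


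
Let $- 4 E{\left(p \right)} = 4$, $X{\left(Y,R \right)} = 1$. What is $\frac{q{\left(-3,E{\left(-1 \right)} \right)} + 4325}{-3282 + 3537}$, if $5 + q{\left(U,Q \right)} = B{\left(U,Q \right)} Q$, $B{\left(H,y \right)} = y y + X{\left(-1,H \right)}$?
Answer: $\frac{254}{15} \approx 16.933$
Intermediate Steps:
$E{\left(p \right)} = -1$ ($E{\left(p \right)} = \left(- \frac{1}{4}\right) 4 = -1$)
$B{\left(H,y \right)} = 1 + y^{2}$ ($B{\left(H,y \right)} = y y + 1 = y^{2} + 1 = 1 + y^{2}$)
$q{\left(U,Q \right)} = -5 + Q \left(1 + Q^{2}\right)$ ($q{\left(U,Q \right)} = -5 + \left(1 + Q^{2}\right) Q = -5 + Q \left(1 + Q^{2}\right)$)
$\frac{q{\left(-3,E{\left(-1 \right)} \right)} + 4325}{-3282 + 3537} = \frac{\left(-5 - 1 + \left(-1\right)^{3}\right) + 4325}{-3282 + 3537} = \frac{\left(-5 - 1 - 1\right) + 4325}{255} = \left(-7 + 4325\right) \frac{1}{255} = 4318 \cdot \frac{1}{255} = \frac{254}{15}$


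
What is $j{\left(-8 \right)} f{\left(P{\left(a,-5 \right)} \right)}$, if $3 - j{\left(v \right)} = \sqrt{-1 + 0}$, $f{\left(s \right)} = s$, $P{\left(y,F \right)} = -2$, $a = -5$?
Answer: $-6 + 2 i \approx -6.0 + 2.0 i$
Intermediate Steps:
$j{\left(v \right)} = 3 - i$ ($j{\left(v \right)} = 3 - \sqrt{-1 + 0} = 3 - \sqrt{-1} = 3 - i$)
$j{\left(-8 \right)} f{\left(P{\left(a,-5 \right)} \right)} = \left(3 - i\right) \left(-2\right) = -6 + 2 i$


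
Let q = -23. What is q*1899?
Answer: -43677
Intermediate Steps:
q*1899 = -23*1899 = -43677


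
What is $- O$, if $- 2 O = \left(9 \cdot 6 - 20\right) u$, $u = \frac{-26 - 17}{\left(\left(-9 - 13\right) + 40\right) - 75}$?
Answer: $\frac{731}{57} \approx 12.825$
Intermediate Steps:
$u = \frac{43}{57}$ ($u = - \frac{43}{\left(\left(-9 - 13\right) + 40\right) - 75} = - \frac{43}{\left(-22 + 40\right) - 75} = - \frac{43}{18 - 75} = - \frac{43}{-57} = \left(-43\right) \left(- \frac{1}{57}\right) = \frac{43}{57} \approx 0.75439$)
$O = - \frac{731}{57}$ ($O = - \frac{\left(9 \cdot 6 - 20\right) \frac{43}{57}}{2} = - \frac{\left(54 - 20\right) \frac{43}{57}}{2} = - \frac{34 \cdot \frac{43}{57}}{2} = \left(- \frac{1}{2}\right) \frac{1462}{57} = - \frac{731}{57} \approx -12.825$)
$- O = \left(-1\right) \left(- \frac{731}{57}\right) = \frac{731}{57}$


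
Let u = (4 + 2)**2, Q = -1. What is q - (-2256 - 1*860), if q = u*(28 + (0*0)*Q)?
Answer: 4124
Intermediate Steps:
u = 36 (u = 6**2 = 36)
q = 1008 (q = 36*(28 + (0*0)*(-1)) = 36*(28 + 0*(-1)) = 36*(28 + 0) = 36*28 = 1008)
q - (-2256 - 1*860) = 1008 - (-2256 - 1*860) = 1008 - (-2256 - 860) = 1008 - 1*(-3116) = 1008 + 3116 = 4124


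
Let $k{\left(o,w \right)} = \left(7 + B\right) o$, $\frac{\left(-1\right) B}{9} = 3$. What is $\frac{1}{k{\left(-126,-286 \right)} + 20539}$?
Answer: $\frac{1}{23059} \approx 4.3367 \cdot 10^{-5}$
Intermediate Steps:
$B = -27$ ($B = \left(-9\right) 3 = -27$)
$k{\left(o,w \right)} = - 20 o$ ($k{\left(o,w \right)} = \left(7 - 27\right) o = - 20 o$)
$\frac{1}{k{\left(-126,-286 \right)} + 20539} = \frac{1}{\left(-20\right) \left(-126\right) + 20539} = \frac{1}{2520 + 20539} = \frac{1}{23059}$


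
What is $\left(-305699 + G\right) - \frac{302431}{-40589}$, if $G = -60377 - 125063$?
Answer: $- \frac{19934538440}{40589} \approx -4.9113 \cdot 10^{5}$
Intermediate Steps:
$G = -185440$ ($G = -60377 - 125063 = -185440$)
$\left(-305699 + G\right) - \frac{302431}{-40589} = \left(-305699 - 185440\right) - \frac{302431}{-40589} = -491139 - - \frac{302431}{40589} = -491139 + \frac{302431}{40589} = - \frac{19934538440}{40589}$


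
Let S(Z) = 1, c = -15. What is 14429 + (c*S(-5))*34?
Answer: 13919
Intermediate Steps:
14429 + (c*S(-5))*34 = 14429 - 15*1*34 = 14429 - 15*34 = 14429 - 510 = 13919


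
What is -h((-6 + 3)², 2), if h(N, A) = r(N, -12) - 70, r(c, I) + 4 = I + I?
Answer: 98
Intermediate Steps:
r(c, I) = -4 + 2*I (r(c, I) = -4 + (I + I) = -4 + 2*I)
h(N, A) = -98 (h(N, A) = (-4 + 2*(-12)) - 70 = (-4 - 24) - 70 = -28 - 70 = -98)
-h((-6 + 3)², 2) = -1*(-98) = 98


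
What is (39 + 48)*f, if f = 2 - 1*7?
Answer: -435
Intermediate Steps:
f = -5 (f = 2 - 7 = -5)
(39 + 48)*f = (39 + 48)*(-5) = 87*(-5) = -435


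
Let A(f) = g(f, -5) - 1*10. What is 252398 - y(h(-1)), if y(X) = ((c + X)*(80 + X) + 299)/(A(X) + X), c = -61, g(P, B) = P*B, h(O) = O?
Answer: 503263/2 ≈ 2.5163e+5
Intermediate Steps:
g(P, B) = B*P
A(f) = -10 - 5*f (A(f) = -5*f - 1*10 = -5*f - 10 = -10 - 5*f)
y(X) = (299 + (-61 + X)*(80 + X))/(-10 - 4*X) (y(X) = ((-61 + X)*(80 + X) + 299)/((-10 - 5*X) + X) = (299 + (-61 + X)*(80 + X))/(-10 - 4*X))
252398 - y(h(-1)) = 252398 - (4581 - 1*(-1)² - 19*(-1))/(2*(5 + 2*(-1))) = 252398 - (4581 - 1*1 + 19)/(2*(5 - 2)) = 252398 - (4581 - 1 + 19)/(2*3) = 252398 - 4599/(2*3) = 252398 - 1*1533/2 = 252398 - 1533/2 = 503263/2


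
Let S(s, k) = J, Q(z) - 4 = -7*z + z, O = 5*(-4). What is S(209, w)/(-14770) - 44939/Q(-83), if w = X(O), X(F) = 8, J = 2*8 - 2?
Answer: -47411147/529610 ≈ -89.521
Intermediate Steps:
J = 14 (J = 16 - 2 = 14)
O = -20
Q(z) = 4 - 6*z (Q(z) = 4 + (-7*z + z) = 4 - 6*z)
w = 8
S(s, k) = 14
S(209, w)/(-14770) - 44939/Q(-83) = 14/(-14770) - 44939/(4 - 6*(-83)) = 14*(-1/14770) - 44939/(4 + 498) = -1/1055 - 44939/502 = -47411147/529610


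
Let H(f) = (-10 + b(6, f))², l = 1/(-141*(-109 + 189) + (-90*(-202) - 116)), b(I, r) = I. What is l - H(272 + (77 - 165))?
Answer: -108543/6784 ≈ -16.000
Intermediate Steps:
l = 1/6784 (l = 1/(-141*80 + (18180 - 116)) = 1/(-11280 + 18064) = 1/6784 ≈ 0.00014741)
H(f) = 16 (H(f) = (-10 + 6)² = (-4)² = 16)
l - H(272 + (77 - 165)) = 1/6784 - 1*16 = 1/6784 - 16 = -108543/6784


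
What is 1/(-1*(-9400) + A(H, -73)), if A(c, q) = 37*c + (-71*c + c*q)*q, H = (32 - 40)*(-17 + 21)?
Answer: -1/328168 ≈ -3.0472e-6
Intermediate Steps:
H = -32 (H = -8*4 = -32)
A(c, q) = 37*c + q*(-71*c + c*q)
1/(-1*(-9400) + A(H, -73)) = 1/(-1*(-9400) - 32*(37 + (-73)² - 71*(-73))) = 1/(9400 - 32*(37 + 5329 + 5183)) = 1/(9400 - 32*10549) = 1/(9400 - 337568) = 1/(-328168) = -1/328168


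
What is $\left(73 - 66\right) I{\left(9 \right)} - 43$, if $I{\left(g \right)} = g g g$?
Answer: $5060$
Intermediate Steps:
$I{\left(g \right)} = g^{3}$ ($I{\left(g \right)} = g^{2} g = g^{3}$)
$\left(73 - 66\right) I{\left(9 \right)} - 43 = \left(73 - 66\right) 9^{3} - 43 = \left(73 - 66\right) 729 - 43 = 7 \cdot 729 - 43 = 5103 - 43 = 5060$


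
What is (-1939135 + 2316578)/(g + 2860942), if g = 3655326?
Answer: 34313/592388 ≈ 0.057923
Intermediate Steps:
(-1939135 + 2316578)/(g + 2860942) = (-1939135 + 2316578)/(3655326 + 2860942) = 377443/6516268 = 377443*(1/6516268) = 34313/592388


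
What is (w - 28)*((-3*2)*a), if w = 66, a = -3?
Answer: 684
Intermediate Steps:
(w - 28)*((-3*2)*a) = (66 - 28)*(-3*2*(-3)) = 38*(-6*(-3)) = 38*18 = 684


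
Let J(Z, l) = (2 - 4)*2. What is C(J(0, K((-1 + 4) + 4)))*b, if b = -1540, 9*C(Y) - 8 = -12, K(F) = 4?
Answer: 6160/9 ≈ 684.44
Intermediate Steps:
J(Z, l) = -4 (J(Z, l) = -2*2 = -4)
C(Y) = -4/9 (C(Y) = 8/9 + (1/9)*(-12) = 8/9 - 4/3 = -4/9)
C(J(0, K((-1 + 4) + 4)))*b = -4/9*(-1540) = 6160/9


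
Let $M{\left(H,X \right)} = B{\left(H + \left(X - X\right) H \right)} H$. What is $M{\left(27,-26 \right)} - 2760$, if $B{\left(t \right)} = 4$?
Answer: $-2652$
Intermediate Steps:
$M{\left(H,X \right)} = 4 H$
$M{\left(27,-26 \right)} - 2760 = 4 \cdot 27 - 2760 = 108 - 2760 = -2652$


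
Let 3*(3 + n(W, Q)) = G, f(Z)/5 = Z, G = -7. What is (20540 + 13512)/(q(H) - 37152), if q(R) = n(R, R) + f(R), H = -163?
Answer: -102156/113917 ≈ -0.89676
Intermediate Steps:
f(Z) = 5*Z
n(W, Q) = -16/3 (n(W, Q) = -3 + (⅓)*(-7) = -3 - 7/3 = -16/3)
q(R) = -16/3 + 5*R
(20540 + 13512)/(q(H) - 37152) = (20540 + 13512)/((-16/3 + 5*(-163)) - 37152) = 34052/((-16/3 - 815) - 37152) = 34052/(-2461/3 - 37152) = 34052/(-113917/3) = 34052*(-3/113917) = -102156/113917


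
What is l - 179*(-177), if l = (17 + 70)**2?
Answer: 39252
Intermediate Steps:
l = 7569 (l = 87**2 = 7569)
l - 179*(-177) = 7569 - 179*(-177) = 7569 - 1*(-31683) = 7569 + 31683 = 39252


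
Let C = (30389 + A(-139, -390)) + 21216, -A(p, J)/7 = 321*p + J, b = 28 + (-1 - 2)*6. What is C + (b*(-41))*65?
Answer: 340018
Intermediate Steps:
b = 10 (b = 28 - 3*6 = 28 - 18 = 10)
A(p, J) = -2247*p - 7*J (A(p, J) = -7*(321*p + J) = -7*(J + 321*p) = -2247*p - 7*J)
C = 366668 (C = (30389 + (-2247*(-139) - 7*(-390))) + 21216 = (30389 + (312333 + 2730)) + 21216 = (30389 + 315063) + 21216 = 345452 + 21216 = 366668)
C + (b*(-41))*65 = 366668 + (10*(-41))*65 = 366668 - 410*65 = 366668 - 26650 = 340018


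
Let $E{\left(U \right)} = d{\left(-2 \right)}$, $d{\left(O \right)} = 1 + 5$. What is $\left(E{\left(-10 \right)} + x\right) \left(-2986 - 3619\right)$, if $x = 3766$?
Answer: $-24914060$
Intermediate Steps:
$d{\left(O \right)} = 6$
$E{\left(U \right)} = 6$
$\left(E{\left(-10 \right)} + x\right) \left(-2986 - 3619\right) = \left(6 + 3766\right) \left(-2986 - 3619\right) = 3772 \left(-2986 - 3619\right) = 3772 \left(-6605\right) = -24914060$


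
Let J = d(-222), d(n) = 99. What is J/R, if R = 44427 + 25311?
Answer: 33/23246 ≈ 0.0014196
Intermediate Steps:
J = 99
R = 69738
J/R = 99/69738 = 99*(1/69738) = 33/23246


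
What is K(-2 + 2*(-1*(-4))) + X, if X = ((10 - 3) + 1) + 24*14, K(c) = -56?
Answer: 288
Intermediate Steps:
X = 344 (X = (7 + 1) + 336 = 8 + 336 = 344)
K(-2 + 2*(-1*(-4))) + X = -56 + 344 = 288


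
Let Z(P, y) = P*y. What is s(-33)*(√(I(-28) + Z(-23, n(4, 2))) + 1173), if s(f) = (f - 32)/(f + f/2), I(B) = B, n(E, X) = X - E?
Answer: 50830/33 + 130*√2/33 ≈ 1545.9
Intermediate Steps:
s(f) = 2*(-32 + f)/(3*f) (s(f) = (-32 + f)/(f + f*(½)) = (-32 + f)/(f + f/2) = (-32 + f)/((3*f/2)) = (-32 + f)*(2/(3*f)) = 2*(-32 + f)/(3*f))
s(-33)*(√(I(-28) + Z(-23, n(4, 2))) + 1173) = ((⅔)*(-32 - 33)/(-33))*(√(-28 - 23*(2 - 1*4)) + 1173) = ((⅔)*(-1/33)*(-65))*(√(-28 - 23*(2 - 4)) + 1173) = 130*(√(-28 - 23*(-2)) + 1173)/99 = 130*(√(-28 + 46) + 1173)/99 = 130*(√18 + 1173)/99 = 130*(3*√2 + 1173)/99 = 130*(1173 + 3*√2)/99 = 50830/33 + 130*√2/33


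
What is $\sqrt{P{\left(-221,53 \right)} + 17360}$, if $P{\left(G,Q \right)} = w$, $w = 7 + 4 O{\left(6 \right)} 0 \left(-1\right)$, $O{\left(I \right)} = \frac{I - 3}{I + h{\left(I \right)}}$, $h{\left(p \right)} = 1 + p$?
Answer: $\sqrt{17367} \approx 131.78$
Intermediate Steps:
$O{\left(I \right)} = \frac{-3 + I}{1 + 2 I}$ ($O{\left(I \right)} = \frac{I - 3}{I + \left(1 + I\right)} = \frac{-3 + I}{1 + 2 I}$)
$w = 7$ ($w = 7 + 4 \frac{-3 + 6}{1 + 2 \cdot 6} \cdot 0 \left(-1\right) = 7 + 4 \frac{1}{1 + 12} \cdot 3 \cdot 0 \left(-1\right) = 7 + 4 \cdot \frac{1}{13} \cdot 3 \cdot 0 \left(-1\right) = 7 + 4 \cdot \frac{3}{13} \cdot 0 \left(-1\right) = 7 + \frac{12}{13} \cdot 0 \left(-1\right) = 7 + 0 \left(-1\right) = 7 + 0 = 7$)
$P{\left(G,Q \right)} = 7$
$\sqrt{P{\left(-221,53 \right)} + 17360} = \sqrt{7 + 17360} = \sqrt{17367}$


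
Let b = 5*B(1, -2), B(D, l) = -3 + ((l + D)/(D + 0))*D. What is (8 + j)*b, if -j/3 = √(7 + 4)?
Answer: -160 + 60*√11 ≈ 38.997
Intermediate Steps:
B(D, l) = -3 + D + l (B(D, l) = -3 + ((D + l)/D)*D = -3 + (D + l) = -3 + D + l)
j = -3*√11 (j = -3*√(7 + 4) = -3*√11 ≈ -9.9499)
b = -20 (b = 5*(-3 + 1 - 2) = 5*(-4) = -20)
(8 + j)*b = (8 - 3*√11)*(-20) = -160 + 60*√11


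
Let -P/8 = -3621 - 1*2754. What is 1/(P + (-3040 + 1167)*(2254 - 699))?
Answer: -1/2861515 ≈ -3.4947e-7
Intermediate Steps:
P = 51000 (P = -8*(-3621 - 1*2754) = -8*(-3621 - 2754) = -8*(-6375) = 51000)
1/(P + (-3040 + 1167)*(2254 - 699)) = 1/(51000 + (-3040 + 1167)*(2254 - 699)) = 1/(51000 - 1873*1555) = 1/(51000 - 2912515) = 1/(-2861515) = -1/2861515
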